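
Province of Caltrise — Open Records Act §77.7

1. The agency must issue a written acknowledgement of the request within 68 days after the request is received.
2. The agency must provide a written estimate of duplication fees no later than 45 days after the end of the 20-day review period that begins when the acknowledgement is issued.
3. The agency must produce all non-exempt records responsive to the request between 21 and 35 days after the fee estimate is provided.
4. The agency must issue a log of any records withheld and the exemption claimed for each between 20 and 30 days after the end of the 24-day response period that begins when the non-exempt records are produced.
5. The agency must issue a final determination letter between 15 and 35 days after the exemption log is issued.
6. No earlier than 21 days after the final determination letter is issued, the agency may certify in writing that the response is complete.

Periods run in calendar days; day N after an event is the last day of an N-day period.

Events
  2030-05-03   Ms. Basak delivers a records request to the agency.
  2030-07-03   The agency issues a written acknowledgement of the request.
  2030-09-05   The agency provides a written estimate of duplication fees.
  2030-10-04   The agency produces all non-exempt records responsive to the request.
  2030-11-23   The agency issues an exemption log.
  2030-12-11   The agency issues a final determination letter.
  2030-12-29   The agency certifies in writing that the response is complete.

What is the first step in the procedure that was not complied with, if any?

Step 6

(1) due by 2030-05-03 + 68 days = 2030-07-10; completed 2030-07-03, before the deadline.
(2) due by 2030-07-23 + 45 days = 2030-09-06; completed 2030-09-05, before the deadline.
(3) the permitted window runs from 2030-09-05 + 21 = 2030-09-26 to 2030-09-05 + 35 = 2030-10-10; done 2030-10-04, which is between those dates.
(4) the permitted window runs from 2030-10-28 + 20 = 2030-11-17 to 2030-10-28 + 30 = 2030-11-27; 2030-11-23 falls inside that range.
(5) the permitted window runs from 2030-11-23 + 15 = 2030-12-08 to 2030-11-23 + 35 = 2030-12-28; 2030-12-11 falls inside that range.
(6) permitted from 2030-12-11 + 21 days = 2031-01-01 onward; acted on 2030-12-29, 3 days prematurely.
Later steps need not be reached.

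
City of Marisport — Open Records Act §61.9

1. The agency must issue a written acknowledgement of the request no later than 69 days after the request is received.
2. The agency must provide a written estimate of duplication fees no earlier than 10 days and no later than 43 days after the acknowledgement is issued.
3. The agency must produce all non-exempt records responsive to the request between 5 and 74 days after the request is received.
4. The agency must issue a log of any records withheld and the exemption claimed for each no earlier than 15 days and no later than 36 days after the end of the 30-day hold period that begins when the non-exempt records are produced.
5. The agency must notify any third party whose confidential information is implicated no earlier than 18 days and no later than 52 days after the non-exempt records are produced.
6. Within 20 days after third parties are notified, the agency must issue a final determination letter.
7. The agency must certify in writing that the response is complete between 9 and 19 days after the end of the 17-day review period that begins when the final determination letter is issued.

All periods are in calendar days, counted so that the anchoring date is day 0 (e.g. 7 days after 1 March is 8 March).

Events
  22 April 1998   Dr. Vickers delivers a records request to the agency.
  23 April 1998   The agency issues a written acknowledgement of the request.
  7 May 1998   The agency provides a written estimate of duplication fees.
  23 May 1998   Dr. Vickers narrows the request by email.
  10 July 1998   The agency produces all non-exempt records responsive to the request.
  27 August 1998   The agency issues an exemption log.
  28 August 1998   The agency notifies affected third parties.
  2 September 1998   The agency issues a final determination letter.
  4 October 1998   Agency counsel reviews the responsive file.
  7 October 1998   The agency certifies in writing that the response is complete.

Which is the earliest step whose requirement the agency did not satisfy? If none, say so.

Step 3

Step 1 — counting 69 days from 22 April 1998 (when the request is received) gives a deadline of 30 June 1998; done 23 April 1998 — timely.
Step 2 — 10 and 43 days from 23 April 1998 (when the acknowledgement is issued) are 3 May 1998 and 5 June 1998 respectively; 7 May 1998 falls inside that range.
Step 3 — 5 and 74 days from 22 April 1998 (when the request is received) are 27 April 1998 and 5 July 1998 respectively; 10 July 1998 is 5 days past the end of the window.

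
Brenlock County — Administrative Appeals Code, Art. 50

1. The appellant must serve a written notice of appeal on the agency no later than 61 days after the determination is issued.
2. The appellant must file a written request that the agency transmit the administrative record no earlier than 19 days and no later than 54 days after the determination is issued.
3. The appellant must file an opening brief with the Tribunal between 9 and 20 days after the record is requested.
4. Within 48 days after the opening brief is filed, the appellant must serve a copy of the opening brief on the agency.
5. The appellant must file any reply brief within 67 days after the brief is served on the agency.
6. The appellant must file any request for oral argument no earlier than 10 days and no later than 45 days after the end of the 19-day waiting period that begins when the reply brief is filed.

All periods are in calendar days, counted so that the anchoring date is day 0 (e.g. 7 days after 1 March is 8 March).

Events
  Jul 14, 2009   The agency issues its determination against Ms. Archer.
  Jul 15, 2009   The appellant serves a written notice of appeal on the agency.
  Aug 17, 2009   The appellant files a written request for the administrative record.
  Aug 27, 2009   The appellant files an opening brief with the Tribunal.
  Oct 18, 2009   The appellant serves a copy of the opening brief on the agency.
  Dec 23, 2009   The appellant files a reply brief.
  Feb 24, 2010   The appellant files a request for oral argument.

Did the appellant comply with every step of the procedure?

No

Step 1: 61 days after Jul 14, 2009 (when the determination is issued) is Sep 13, 2009; Jul 15, 2009 is within that limit.
Step 2: the window is 19–54 days after Jul 14, 2009 (when the determination is issued), so Aug 2, 2009 through Sep 6, 2009; done Aug 17, 2009 — within the window.
Step 3: the window is 9–20 days after Aug 17, 2009 (when the record is requested), so Aug 26, 2009 through Sep 6, 2009; done Aug 27, 2009, which is between those dates.
Step 4: 48 days after Aug 27, 2009 (when the opening brief is filed) is Oct 14, 2009; done Oct 18, 2009 — 4 days late.
The procedure was therefore not followed at step 4.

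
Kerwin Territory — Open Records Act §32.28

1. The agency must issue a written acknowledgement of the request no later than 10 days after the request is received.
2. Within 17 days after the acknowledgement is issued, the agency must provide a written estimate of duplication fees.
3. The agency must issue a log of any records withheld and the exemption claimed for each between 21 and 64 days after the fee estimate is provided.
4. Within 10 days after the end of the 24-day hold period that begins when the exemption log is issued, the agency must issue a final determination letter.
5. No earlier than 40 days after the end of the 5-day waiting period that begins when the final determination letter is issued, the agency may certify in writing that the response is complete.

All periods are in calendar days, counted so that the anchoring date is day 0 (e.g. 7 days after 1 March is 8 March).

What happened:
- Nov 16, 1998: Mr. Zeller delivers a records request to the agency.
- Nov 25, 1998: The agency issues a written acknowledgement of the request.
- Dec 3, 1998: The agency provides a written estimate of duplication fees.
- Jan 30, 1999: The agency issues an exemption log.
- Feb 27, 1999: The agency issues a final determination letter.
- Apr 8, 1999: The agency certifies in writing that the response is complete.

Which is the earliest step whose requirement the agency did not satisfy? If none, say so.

Step 5

(1) due by Nov 16, 1998 + 10 days = Nov 26, 1998; Nov 25, 1998 is within that limit.
(2) due by Nov 25, 1998 + 17 days = Dec 12, 1998; done Dec 3, 1998 — timely.
(3) the permitted window runs from Dec 3, 1998 + 21 = Dec 24, 1998 to Dec 3, 1998 + 64 = Feb 5, 1999; done Jan 30, 1999, which is between those dates.
(4) due by Feb 23, 1999 + 10 days = Mar 5, 1999; completed Feb 27, 1999, before the deadline.
(5) permitted from Mar 4, 1999 + 40 days = Apr 13, 1999 onward; done Apr 8, 1999 — 5 days too early.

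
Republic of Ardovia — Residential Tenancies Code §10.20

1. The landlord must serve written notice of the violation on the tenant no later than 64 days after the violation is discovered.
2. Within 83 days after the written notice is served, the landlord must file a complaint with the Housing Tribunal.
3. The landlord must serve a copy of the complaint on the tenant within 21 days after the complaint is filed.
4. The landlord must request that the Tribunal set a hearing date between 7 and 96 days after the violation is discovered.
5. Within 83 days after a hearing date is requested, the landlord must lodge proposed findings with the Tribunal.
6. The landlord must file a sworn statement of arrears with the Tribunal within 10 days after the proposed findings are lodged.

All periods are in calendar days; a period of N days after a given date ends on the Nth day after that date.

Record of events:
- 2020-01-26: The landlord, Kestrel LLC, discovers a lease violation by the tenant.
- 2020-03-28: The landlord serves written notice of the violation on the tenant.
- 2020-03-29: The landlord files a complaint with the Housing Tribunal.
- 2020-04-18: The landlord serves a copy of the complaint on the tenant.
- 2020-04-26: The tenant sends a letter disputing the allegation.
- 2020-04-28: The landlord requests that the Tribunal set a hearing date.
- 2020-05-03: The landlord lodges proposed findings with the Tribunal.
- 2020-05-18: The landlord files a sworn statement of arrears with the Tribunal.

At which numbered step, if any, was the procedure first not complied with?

Step 6

Step 1: 64 days after 2020-01-26 (when the violation is discovered) is 2020-03-30; done 2020-03-28 — timely.
Step 2: 83 days after 2020-03-28 (when the written notice is served) is 2020-06-19; done 2020-03-29 — timely.
Step 3: 21 days after 2020-03-29 (when the complaint is filed) is 2020-04-19; done 2020-04-18 — timely.
Step 4: the window is 7–96 days after 2020-01-26 (when the violation is discovered), so 2020-02-02 through 2020-05-01; done 2020-04-28 — within the window.
Step 5: 83 days after 2020-04-28 (when a hearing date is requested) is 2020-07-20; completed 2020-05-03, before the deadline.
Step 6: 10 days after 2020-05-03 (when the proposed findings are lodged) is 2020-05-13; 2020-05-18 misses that deadline by 5 days.
No need to go further; step 6 was not satisfied.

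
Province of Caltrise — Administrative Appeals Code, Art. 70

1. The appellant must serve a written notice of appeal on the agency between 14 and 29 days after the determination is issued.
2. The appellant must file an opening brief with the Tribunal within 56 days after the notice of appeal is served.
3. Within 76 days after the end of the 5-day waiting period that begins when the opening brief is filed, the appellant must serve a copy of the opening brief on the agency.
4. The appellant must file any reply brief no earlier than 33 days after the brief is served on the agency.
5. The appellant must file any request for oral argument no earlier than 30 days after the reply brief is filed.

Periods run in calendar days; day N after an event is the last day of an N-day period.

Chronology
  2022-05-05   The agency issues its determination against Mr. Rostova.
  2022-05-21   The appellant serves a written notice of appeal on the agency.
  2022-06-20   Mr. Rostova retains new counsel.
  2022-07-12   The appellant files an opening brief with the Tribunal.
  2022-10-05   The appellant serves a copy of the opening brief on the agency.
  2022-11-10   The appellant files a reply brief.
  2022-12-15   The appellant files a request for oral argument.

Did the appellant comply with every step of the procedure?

No

Step 1: the window is 14–29 days after 2022-05-05 (when the determination is issued), so 2022-05-19 through 2022-06-03; done 2022-05-21 — within the window.
Step 2: 56 days after 2022-05-21 (when the notice of appeal is served) is 2022-07-16; completed 2022-07-12, before the deadline.
Step 3: 76 days after 2022-07-17 (end of the 5-day waiting period, which began when the opening brief is filed on 2022-07-12) is 2022-10-01; not done until 2022-10-05, 4 days after the deadline.
Later steps need not be reached.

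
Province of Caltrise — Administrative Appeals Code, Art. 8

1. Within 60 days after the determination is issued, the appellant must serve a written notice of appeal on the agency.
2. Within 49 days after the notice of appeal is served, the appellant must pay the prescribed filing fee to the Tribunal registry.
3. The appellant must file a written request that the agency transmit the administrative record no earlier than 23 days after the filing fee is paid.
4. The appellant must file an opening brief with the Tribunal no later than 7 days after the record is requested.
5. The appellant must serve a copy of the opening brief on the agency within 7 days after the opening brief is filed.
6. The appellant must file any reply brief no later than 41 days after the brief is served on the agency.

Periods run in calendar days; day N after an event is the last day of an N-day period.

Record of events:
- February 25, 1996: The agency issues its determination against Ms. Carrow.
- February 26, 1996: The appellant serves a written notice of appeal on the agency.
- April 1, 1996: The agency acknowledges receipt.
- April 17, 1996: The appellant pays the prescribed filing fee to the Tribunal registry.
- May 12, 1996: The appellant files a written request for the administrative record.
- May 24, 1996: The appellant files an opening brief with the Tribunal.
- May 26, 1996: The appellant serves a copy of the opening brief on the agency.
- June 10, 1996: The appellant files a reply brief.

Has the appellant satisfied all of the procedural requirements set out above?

Step 1 — counting 60 days from February 25, 1996 (when the determination is issued) gives a deadline of April 25, 1996; done February 26, 1996 — timely.
Step 2 — counting 49 days from February 26, 1996 (when the notice of appeal is served) gives a deadline of April 15, 1996; not done until April 17, 1996, 2 days after the deadline.
The analysis stops there.

No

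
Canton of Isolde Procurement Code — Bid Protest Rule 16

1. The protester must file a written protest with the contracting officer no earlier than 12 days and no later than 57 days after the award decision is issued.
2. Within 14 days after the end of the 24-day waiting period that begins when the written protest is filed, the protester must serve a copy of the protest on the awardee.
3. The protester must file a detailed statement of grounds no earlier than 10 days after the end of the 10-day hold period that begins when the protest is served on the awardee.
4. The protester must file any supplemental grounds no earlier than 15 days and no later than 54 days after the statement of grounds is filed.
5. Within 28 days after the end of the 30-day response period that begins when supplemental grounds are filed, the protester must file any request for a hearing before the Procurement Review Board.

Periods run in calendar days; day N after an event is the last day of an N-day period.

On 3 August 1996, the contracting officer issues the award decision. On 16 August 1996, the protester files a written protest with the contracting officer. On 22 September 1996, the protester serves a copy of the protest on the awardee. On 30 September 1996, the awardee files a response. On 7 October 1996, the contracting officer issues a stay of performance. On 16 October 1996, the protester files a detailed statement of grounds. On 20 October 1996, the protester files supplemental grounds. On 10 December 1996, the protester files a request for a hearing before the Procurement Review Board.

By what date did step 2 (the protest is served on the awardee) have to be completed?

23 September 1996

The written protest is filed on 16 August 1996; the 24-day waiting period therefore ends 9 September 1996, and step 2 runs from that date. 14 days after 9 September 1996 is 23 September 1996.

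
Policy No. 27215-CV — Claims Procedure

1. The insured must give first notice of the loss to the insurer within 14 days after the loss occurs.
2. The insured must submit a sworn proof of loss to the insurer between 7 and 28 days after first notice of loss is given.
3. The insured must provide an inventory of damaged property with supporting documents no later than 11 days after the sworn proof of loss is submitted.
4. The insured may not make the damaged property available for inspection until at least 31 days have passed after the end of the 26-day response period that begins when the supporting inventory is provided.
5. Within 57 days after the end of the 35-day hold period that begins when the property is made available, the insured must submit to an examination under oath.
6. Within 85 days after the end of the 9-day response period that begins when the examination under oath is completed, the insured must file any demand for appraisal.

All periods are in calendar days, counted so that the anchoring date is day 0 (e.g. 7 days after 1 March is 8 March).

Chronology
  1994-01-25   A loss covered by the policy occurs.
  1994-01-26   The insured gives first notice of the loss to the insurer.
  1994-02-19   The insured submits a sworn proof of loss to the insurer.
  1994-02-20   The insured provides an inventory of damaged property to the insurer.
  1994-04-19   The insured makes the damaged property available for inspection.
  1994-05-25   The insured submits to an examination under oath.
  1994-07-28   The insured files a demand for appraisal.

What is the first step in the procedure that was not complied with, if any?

None — every step was satisfied

Step 1 — counting 14 days from 1994-01-25 (when the loss occurs) gives a deadline of 1994-02-08; done 1994-01-26 — timely.
Step 2 — 7 and 28 days from 1994-01-26 (when first notice of loss is given) are 1994-02-02 and 1994-02-23 respectively; done 1994-02-19, which is between those dates.
Step 3 — counting 11 days from 1994-02-19 (when the sworn proof of loss is submitted) gives a deadline of 1994-03-02; 1994-02-20 is within that limit.
Step 4 — must wait 31 days from 1994-03-18 (end of the 26-day response period, which began when the supporting inventory is provided on 1994-02-20), so not before 1994-04-18; done 1994-04-19, after the minimum wait.
Step 5 — counting 57 days from 1994-05-24 (end of the 35-day hold period, which began when the property is made available on 1994-04-19) gives a deadline of 1994-07-20; completed 1994-05-25, before the deadline.
Step 6 — counting 85 days from 1994-06-03 (end of the 9-day response period, which began when the examination under oath is completed on 1994-05-25) gives a deadline of 1994-08-27; completed 1994-07-28, before the deadline.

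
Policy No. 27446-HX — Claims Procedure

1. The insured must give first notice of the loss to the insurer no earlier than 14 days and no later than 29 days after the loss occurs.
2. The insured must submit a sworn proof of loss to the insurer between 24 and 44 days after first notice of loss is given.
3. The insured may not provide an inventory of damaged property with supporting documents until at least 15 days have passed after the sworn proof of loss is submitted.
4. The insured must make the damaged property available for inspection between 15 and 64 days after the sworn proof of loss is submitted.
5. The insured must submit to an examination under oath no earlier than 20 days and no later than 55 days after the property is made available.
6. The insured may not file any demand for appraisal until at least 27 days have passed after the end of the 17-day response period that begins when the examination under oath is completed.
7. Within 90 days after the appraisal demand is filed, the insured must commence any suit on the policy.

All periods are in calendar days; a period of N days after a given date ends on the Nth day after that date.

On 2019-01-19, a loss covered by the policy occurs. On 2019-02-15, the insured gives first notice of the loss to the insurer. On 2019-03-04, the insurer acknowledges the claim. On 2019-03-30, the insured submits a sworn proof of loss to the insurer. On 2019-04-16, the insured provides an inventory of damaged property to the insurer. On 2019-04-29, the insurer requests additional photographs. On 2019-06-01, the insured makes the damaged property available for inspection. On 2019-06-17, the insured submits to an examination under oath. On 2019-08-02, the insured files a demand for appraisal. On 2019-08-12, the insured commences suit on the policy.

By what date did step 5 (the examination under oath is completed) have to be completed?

2019-07-26

Step 5 runs from 2019-06-01, when the property is made available. The window is 20–55 days after 2019-06-01; it closes on 2019-07-26.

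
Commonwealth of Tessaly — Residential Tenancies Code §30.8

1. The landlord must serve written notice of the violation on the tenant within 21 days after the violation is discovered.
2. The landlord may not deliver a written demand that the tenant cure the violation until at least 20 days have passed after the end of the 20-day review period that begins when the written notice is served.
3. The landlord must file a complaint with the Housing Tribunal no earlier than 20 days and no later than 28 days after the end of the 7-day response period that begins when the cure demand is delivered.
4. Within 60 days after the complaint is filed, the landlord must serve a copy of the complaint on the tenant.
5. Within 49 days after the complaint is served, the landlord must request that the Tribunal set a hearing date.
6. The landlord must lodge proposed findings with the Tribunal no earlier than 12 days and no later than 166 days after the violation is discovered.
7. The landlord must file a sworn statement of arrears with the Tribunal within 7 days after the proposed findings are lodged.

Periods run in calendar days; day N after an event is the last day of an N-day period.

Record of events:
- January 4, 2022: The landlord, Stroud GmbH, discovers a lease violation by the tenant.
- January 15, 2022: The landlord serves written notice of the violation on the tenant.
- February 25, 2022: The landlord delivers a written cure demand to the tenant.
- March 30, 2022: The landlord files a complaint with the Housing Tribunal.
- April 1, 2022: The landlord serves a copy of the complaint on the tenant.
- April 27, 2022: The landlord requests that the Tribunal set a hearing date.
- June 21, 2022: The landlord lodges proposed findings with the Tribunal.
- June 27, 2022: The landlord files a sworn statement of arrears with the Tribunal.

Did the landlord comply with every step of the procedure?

No

(1) due by January 4, 2022 + 21 days = January 25, 2022; January 15, 2022 is within that limit.
(2) permitted from February 4, 2022 + 20 days = February 24, 2022 onward; February 25, 2022 is on or after that date.
(3) the permitted window runs from March 4, 2022 + 20 = March 24, 2022 to March 4, 2022 + 28 = April 1, 2022; done March 30, 2022, which is between those dates.
(4) due by March 30, 2022 + 60 days = May 29, 2022; done April 1, 2022 — timely.
(5) due by April 1, 2022 + 49 days = May 20, 2022; done April 27, 2022 — timely.
(6) the permitted window runs from January 4, 2022 + 12 = January 16, 2022 to January 4, 2022 + 166 = June 19, 2022; done June 21, 2022 — 2 days after the window closed.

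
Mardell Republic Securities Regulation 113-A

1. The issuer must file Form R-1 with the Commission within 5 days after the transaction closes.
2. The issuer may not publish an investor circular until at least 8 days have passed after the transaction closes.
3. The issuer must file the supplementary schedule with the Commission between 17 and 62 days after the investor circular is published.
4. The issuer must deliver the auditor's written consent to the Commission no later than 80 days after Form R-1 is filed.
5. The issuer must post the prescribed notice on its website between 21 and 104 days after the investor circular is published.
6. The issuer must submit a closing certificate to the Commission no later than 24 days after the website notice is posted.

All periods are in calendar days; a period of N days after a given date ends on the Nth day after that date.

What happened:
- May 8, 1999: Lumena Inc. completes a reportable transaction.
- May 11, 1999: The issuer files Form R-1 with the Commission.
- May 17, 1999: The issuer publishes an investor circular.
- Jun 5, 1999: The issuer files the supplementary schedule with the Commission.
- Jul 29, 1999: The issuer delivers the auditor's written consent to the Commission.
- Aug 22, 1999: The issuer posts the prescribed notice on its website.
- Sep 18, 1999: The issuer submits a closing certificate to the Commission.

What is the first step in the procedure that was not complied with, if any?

Step 1 — counting 5 days from May 8, 1999 (when the transaction closes) gives a deadline of May 13, 1999; done May 11, 1999 — timely.
Step 2 — must wait 8 days from May 8, 1999 (when the transaction closes), so not before May 16, 1999; May 17, 1999 is on or after that date.
Step 3 — 17 and 62 days from May 17, 1999 (when the investor circular is published) are Jun 3, 1999 and Jul 18, 1999 respectively; done Jun 5, 1999, which is between those dates.
Step 4 — counting 80 days from May 11, 1999 (when Form R-1 is filed) gives a deadline of Jul 30, 1999; completed Jul 29, 1999, before the deadline.
Step 5 — 21 and 104 days from May 17, 1999 (when the investor circular is published) are Jun 7, 1999 and Aug 29, 1999 respectively; Aug 22, 1999 falls inside that range.
Step 6 — counting 24 days from Aug 22, 1999 (when the website notice is posted) gives a deadline of Sep 15, 1999; not done until Sep 18, 1999, 3 days after the deadline.
No need to go further; step 6 was not satisfied.

Step 6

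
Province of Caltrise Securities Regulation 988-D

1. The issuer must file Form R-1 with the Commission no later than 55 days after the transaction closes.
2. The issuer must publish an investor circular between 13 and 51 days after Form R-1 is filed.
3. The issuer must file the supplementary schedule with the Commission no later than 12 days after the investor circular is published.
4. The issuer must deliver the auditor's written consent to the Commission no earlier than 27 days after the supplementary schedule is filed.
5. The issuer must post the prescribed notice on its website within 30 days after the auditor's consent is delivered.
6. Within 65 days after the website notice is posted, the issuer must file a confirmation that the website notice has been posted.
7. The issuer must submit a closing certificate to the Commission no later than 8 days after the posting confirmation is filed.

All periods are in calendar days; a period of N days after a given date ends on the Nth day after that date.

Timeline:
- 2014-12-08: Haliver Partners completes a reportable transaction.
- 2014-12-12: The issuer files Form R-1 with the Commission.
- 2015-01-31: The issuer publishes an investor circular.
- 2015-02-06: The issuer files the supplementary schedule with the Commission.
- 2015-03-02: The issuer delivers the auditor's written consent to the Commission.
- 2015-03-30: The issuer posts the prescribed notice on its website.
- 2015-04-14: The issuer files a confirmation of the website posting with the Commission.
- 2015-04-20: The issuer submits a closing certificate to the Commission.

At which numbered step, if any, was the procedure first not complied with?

Step 4

Step 1: 55 days after 2014-12-08 (when the transaction closes) is 2015-02-01; completed 2014-12-12, before the deadline.
Step 2: the window is 13–51 days after 2014-12-12 (when Form R-1 is filed), so 2014-12-25 through 2015-02-01; 2015-01-31 falls inside that range.
Step 3: 12 days after 2015-01-31 (when the investor circular is published) is 2015-02-12; done 2015-02-06 — timely.
Step 4: the earliest permitted date is 27 days after 2015-02-06 (when the supplementary schedule is filed), i.e. 2015-03-05; acted on 2015-03-02, 3 days prematurely.
Later steps need not be reached.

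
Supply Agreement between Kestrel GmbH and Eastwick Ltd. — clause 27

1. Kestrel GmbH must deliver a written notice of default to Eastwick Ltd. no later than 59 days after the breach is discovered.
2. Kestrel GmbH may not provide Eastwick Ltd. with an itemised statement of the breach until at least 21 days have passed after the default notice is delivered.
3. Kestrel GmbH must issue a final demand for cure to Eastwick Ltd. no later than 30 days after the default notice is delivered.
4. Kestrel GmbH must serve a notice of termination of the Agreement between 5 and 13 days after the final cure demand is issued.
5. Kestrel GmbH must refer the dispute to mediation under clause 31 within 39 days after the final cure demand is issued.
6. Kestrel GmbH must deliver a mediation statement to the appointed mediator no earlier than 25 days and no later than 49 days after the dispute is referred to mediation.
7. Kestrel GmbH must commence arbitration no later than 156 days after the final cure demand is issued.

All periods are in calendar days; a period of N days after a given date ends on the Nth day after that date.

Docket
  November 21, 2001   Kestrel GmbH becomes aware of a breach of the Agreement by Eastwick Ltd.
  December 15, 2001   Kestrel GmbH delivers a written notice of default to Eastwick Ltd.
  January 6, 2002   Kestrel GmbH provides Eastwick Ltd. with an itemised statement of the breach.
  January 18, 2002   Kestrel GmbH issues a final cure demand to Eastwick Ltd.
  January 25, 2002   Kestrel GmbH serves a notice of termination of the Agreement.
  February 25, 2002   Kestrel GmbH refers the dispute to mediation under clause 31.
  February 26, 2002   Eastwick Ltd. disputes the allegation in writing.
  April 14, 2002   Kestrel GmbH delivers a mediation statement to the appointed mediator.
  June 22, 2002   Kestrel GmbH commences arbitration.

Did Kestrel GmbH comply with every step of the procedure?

Step 1 — counting 59 days from November 21, 2001 (when the breach is discovered) gives a deadline of January 19, 2002; completed December 15, 2001, before the deadline.
Step 2 — must wait 21 days from December 15, 2001 (when the default notice is delivered), so not before January 5, 2002; done January 6, 2002, after the minimum wait.
Step 3 — counting 30 days from December 15, 2001 (when the default notice is delivered) gives a deadline of January 14, 2002; January 18, 2002 misses that deadline by 4 days.
The analysis stops there.

No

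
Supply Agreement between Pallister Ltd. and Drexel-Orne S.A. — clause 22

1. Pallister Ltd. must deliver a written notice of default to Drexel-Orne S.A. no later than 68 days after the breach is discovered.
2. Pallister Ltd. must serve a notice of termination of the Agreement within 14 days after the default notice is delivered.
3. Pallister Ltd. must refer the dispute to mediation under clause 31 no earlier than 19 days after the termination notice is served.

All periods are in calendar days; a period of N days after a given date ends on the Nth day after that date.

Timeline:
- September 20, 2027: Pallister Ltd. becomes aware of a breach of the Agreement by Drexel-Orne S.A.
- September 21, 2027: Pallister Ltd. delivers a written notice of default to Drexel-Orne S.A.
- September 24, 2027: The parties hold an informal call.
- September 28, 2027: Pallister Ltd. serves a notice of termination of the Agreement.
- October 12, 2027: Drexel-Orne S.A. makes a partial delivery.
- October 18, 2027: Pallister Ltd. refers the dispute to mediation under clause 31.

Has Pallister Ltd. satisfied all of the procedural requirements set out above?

Step 1 — counting 68 days from September 20, 2027 (when the breach is discovered) gives a deadline of November 27, 2027; done September 21, 2027 — timely.
Step 2 — counting 14 days from September 21, 2027 (when the default notice is delivered) gives a deadline of October 5, 2027; done September 28, 2027 — timely.
Step 3 — must wait 19 days from September 28, 2027 (when the termination notice is served), so not before October 17, 2027; October 18, 2027 is on or after that date.

Yes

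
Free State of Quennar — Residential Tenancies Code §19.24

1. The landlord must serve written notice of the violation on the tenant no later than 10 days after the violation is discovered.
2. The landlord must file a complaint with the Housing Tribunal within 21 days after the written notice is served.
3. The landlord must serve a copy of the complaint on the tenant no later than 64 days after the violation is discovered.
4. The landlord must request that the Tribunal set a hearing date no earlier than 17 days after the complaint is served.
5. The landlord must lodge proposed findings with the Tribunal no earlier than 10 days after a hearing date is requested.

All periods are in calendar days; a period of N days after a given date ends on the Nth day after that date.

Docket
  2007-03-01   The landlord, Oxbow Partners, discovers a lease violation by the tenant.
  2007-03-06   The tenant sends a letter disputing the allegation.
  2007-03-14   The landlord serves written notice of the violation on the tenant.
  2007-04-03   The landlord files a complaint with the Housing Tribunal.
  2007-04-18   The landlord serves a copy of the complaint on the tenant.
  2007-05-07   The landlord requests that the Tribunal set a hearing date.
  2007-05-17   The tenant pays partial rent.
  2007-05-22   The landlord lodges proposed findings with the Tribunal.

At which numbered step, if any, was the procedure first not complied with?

Step 1: 10 days after 2007-03-01 (when the violation is discovered) is 2007-03-11; 2007-03-14 misses that deadline by 3 days.
The procedure was therefore not followed at step 1.

Step 1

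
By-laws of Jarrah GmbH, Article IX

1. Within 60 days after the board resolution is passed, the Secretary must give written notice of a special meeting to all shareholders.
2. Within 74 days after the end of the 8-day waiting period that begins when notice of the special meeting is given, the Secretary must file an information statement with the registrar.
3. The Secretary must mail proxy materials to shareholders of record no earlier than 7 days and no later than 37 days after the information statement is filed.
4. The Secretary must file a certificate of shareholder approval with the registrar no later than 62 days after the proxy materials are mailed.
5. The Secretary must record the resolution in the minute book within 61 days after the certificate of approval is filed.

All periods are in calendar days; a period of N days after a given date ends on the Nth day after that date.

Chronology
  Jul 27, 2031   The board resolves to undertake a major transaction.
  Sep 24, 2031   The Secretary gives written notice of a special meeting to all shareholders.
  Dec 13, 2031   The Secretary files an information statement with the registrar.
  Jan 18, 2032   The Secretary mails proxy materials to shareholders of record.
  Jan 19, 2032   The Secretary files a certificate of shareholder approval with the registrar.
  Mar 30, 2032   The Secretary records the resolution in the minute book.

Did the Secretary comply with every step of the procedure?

Step 1: 60 days after Jul 27, 2031 (when the board resolution is passed) is Sep 25, 2031; Sep 24, 2031 is within that limit.
Step 2: 74 days after Oct 2, 2031 (end of the 8-day waiting period, which began when notice of the special meeting is given on Sep 24, 2031) is Dec 15, 2031; done Dec 13, 2031 — timely.
Step 3: the window is 7–37 days after Dec 13, 2031 (when the information statement is filed), so Dec 20, 2031 through Jan 19, 2032; done Jan 18, 2032 — within the window.
Step 4: 62 days after Jan 18, 2032 (when the proxy materials are mailed) is Mar 20, 2032; done Jan 19, 2032 — timely.
Step 5: 61 days after Jan 19, 2032 (when the certificate of approval is filed) is Mar 20, 2032; done Mar 30, 2032 — 10 days late.
The analysis stops there.

No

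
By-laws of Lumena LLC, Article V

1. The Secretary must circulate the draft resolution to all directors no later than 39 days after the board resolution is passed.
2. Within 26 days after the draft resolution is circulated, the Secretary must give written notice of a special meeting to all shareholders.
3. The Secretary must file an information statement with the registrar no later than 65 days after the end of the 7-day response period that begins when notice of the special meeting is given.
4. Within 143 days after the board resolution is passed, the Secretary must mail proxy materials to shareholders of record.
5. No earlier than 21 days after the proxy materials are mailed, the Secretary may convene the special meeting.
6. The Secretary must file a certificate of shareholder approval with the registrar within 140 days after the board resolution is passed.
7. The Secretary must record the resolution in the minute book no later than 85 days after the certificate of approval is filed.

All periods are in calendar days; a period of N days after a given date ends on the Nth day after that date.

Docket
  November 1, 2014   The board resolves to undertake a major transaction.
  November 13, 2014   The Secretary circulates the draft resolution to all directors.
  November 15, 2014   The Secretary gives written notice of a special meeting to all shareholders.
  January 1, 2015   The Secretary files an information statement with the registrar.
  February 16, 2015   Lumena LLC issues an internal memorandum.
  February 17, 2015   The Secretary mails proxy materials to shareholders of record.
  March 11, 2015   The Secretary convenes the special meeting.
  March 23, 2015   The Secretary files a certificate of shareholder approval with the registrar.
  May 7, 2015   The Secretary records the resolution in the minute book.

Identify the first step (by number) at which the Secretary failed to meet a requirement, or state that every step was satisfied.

Step 1: 39 days after November 1, 2014 (when the board resolution is passed) is December 10, 2014; done November 13, 2014 — timely.
Step 2: 26 days after November 13, 2014 (when the draft resolution is circulated) is December 9, 2014; done November 15, 2014 — timely.
Step 3: 65 days after November 22, 2014 (end of the 7-day response period, which began when notice of the special meeting is given on November 15, 2014) is January 26, 2015; completed January 1, 2015, before the deadline.
Step 4: 143 days after November 1, 2014 (when the board resolution is passed) is March 24, 2015; done February 17, 2015 — timely.
Step 5: the earliest permitted date is 21 days after February 17, 2015 (when the proxy materials are mailed), i.e. March 10, 2015; done March 11, 2015 — permitted.
Step 6: 140 days after November 1, 2014 (when the board resolution is passed) is March 21, 2015; done March 23, 2015 — 2 days late.

Step 6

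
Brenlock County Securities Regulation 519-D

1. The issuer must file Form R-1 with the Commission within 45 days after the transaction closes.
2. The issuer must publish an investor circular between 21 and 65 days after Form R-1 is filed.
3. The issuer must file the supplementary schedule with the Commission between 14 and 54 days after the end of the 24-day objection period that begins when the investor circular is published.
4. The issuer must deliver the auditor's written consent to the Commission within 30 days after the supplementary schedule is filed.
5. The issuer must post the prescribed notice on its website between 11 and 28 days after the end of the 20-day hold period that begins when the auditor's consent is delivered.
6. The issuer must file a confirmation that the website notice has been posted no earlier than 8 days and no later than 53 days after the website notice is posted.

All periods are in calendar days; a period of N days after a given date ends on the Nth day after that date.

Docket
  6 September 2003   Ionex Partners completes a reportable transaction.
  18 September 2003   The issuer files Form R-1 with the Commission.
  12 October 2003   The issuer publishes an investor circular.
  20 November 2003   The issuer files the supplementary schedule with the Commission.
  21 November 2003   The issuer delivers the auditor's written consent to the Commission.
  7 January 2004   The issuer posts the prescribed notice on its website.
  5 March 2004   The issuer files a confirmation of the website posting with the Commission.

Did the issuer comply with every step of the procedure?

No

Step 1 — counting 45 days from 6 September 2003 (when the transaction closes) gives a deadline of 21 October 2003; completed 18 September 2003, before the deadline.
Step 2 — 21 and 65 days from 18 September 2003 (when Form R-1 is filed) are 9 October 2003 and 22 November 2003 respectively; done 12 October 2003, which is between those dates.
Step 3 — 14 and 54 days from 5 November 2003 (end of the 24-day objection period, which began when the investor circular is published on 12 October 2003) are 19 November 2003 and 29 December 2003 respectively; done 20 November 2003 — within the window.
Step 4 — counting 30 days from 20 November 2003 (when the supplementary schedule is filed) gives a deadline of 20 December 2003; done 21 November 2003 — timely.
Step 5 — 11 and 28 days from 11 December 2003 (end of the 20-day hold period, which began when the auditor's consent is delivered on 21 November 2003) are 22 December 2003 and 8 January 2004 respectively; done 7 January 2004, which is between those dates.
Step 6 — 8 and 53 days from 7 January 2004 (when the website notice is posted) are 15 January 2004 and 29 February 2004 respectively; 5 March 2004 is 5 days past the end of the window.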